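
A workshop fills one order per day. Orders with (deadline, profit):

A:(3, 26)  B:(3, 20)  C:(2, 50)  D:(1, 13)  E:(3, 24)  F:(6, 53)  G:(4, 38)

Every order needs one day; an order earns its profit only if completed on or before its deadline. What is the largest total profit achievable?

191

Take jobs in profit order; each goes to the latest open slot no later than its deadline.
By profit: F(d6,53), C(d2,50), G(d4,38), A(d3,26), E(d3,24), B(d3,20), D(d1,13)
F→slot 6; C→slot 2; G→slot 4; A→slot 3; E→slot 1; B skipped; D skipped.
Profit = 24 + 50 + 26 + 38 + 53 = 191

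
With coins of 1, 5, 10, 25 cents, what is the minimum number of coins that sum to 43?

43 = 1×25 + 1×10 + 1×5 + 3×1
Total coins = 1 + 1 + 1 + 3 = 6

6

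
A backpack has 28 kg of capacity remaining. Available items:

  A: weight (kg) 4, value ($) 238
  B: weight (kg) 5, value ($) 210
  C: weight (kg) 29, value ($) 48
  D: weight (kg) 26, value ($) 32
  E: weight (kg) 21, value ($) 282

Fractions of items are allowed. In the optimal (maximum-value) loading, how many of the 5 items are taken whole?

2

Ratios (sorted): A 59.50, B 42.00, E 13.43, C 1.66, D 1.23
take A (4 @ 238); take B (5 @ 210); take 19/21 of E → 255.14. Capacity used 28/28.
2 item(s) taken whole; one partial (take 19/21 of E).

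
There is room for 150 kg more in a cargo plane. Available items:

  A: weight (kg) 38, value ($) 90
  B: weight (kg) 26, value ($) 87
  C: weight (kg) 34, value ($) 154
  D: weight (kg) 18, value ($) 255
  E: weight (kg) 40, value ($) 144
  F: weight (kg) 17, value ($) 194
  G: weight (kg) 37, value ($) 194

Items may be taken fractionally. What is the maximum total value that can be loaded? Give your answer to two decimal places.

Order: D (255/18=14.17) > F (194/17=11.41) > G (194/37=5.24) > C (154/34=4.53) > E (144/40=3.60) > B (87/26=3.35) > A (90/38=2.37)
Fill: take D (18 @ 255) → take F (17 @ 194) → take G (37 @ 194) → take C (34 @ 154) → take E (40 @ 144) → take 4/26 of B → 13.38; 150/150 used.
Total value = 954.38

954.38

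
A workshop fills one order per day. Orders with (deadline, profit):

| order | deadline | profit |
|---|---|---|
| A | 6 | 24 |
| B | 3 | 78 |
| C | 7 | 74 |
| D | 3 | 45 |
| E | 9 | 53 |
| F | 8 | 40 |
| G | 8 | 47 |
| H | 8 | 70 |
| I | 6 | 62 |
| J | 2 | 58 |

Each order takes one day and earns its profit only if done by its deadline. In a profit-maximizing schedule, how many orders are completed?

Take jobs in profit order; each goes to the latest open slot no later than its deadline.
Profit order: B=78 C=74 H=70 I=62 J=58 E=53 G=47 D=45 F=40 A=24
Assign: B→slot 3, C→slot 7, H→slot 8, I→slot 6, J→slot 2, E→slot 9, G→slot 5, D→slot 1, F→slot 4, A skipped.
Slots: [1:D] [2:J] [3:B] [4:F] [5:G] [6:I] [7:C] [8:H] [9:E]
9 of 10 scheduled.

9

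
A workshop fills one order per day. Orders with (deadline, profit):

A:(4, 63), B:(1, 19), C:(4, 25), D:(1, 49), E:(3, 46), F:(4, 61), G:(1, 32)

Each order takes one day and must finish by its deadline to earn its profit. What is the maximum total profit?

Sort by profit descending; place each in the latest free slot ≤ its deadline.
Profit order: A=63 F=61 D=49 E=46 G=32 C=25 B=19
Assign: A→slot 4, F→slot 3, D→slot 1, E→slot 2, G skipped, C skipped, B skipped.
Slots: [1:D] [2:E] [3:F] [4:A]
Profit = 49 + 46 + 61 + 63 = 219

219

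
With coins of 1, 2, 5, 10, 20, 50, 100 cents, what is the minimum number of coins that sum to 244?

Use the largest denomination that fits, subtract, and repeat.
244 − 2×100→44 − 2×20→4 − 2×2→0
Total coins = 2 + 2 + 2 = 6

6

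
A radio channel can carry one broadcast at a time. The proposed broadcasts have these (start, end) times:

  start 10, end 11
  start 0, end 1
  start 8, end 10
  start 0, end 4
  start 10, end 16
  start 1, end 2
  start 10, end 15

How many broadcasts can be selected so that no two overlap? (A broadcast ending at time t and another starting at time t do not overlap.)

4

Sorted by end: (0,1)  (1,2)  (0,4)  (8,10)  (10,11)  (10,15)  (10,16)
take (0,1); take (1,2); take (8,10); take (10,11).
Selected 4 broadcasts.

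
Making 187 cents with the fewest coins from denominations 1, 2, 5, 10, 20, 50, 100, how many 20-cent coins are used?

Use the largest denomination that fits, subtract, and repeat.
187 = 1×100 + 1×50 + 1×20 + 1×10 + 1×5 + 1×2
Count of 20: 1

1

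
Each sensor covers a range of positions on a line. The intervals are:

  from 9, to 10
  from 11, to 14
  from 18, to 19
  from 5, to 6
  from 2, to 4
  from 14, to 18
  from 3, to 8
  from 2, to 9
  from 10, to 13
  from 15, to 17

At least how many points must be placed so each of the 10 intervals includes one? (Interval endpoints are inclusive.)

Process intervals by earliest right end; each time one isn't hit yet, stab at its right endpoint.
Sorted: [2,4] [5,6] [3,8] [2,9] [9,10] [10,13] [11,14] [15,17] [14,18] [18,19]
{[2,4]} hit by 4; {[5,6],[3,8],[2,9]} hit by 6; {[9,10],[10,13]} hit by 10; {[11,14]} hit by 14; {[15,17],[14,18]} hit by 17; {[18,19]} hit by 19.
Points: 4, 6, 10, 14, 17, 19 (6 total).

6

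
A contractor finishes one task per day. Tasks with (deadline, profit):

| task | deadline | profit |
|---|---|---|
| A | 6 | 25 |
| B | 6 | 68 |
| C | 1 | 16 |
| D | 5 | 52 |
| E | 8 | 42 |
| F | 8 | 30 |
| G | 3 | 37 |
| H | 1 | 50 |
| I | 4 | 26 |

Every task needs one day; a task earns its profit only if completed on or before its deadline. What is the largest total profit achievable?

330

Take jobs in profit order; each goes to the latest open slot no later than its deadline.
Profit order: B=68 D=52 H=50 E=42 G=37 F=30 I=26 A=25 C=16
Assign: B→slot 6, D→slot 5, H→slot 1, E→slot 8, G→slot 3, F→slot 7, I→slot 4, A→slot 2, C skipped.
Slots: [1:H] [2:A] [3:G] [4:I] [5:D] [6:B] [7:F] [8:E]
Profit = 50 + 25 + 37 + 26 + 52 + 68 + 30 + 42 = 330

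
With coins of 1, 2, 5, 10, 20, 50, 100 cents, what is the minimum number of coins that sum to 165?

165 − 1×100→65 − 1×50→15 − 1×10→5 − 1×5→0
Total coins = 1 + 1 + 1 + 1 = 4

4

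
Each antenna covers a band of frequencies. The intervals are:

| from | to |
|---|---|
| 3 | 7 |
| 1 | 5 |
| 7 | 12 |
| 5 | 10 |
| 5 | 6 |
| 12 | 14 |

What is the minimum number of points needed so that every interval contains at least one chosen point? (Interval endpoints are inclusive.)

2

Process intervals by earliest right end; each time one isn't hit yet, stab at its right endpoint.
Sorted: [1,5] [5,6] [3,7] [5,10] [7,12] [12,14]
{[1,5],[5,6],[3,7],[5,10]} hit by 5; {[7,12],[12,14]} hit by 12.
Points: 5, 12 (2 total).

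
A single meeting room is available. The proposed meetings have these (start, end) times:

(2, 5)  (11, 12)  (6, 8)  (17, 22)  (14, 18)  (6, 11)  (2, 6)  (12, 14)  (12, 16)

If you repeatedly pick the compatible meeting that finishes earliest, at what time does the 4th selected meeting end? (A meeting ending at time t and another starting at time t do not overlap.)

14

Sort by end time and greedily take each interval whose start is ≥ the last chosen end.
Sorted by end: (2,5)  (2,6)  (6,8)  (6,11)  (11,12)  (12,14)  (12,16)  (14,18)  (17,22)
take (2,5); take (6,8); take (11,12); take (12,14); skip (12,16); take (14,18).
Selected: (2,5) (6,8) (11,12) (12,14) (14,18)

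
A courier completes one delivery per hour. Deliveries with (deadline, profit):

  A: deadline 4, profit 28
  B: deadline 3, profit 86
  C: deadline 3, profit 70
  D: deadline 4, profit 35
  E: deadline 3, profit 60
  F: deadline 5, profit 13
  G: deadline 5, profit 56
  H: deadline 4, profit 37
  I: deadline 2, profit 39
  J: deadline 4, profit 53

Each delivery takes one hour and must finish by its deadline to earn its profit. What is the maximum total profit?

325

By profit: B(d3,86), C(d3,70), E(d3,60), G(d5,56), J(d4,53), I(d2,39), H(d4,37), D(d4,35), A(d4,28), F(d5,13)
B→slot 3; C→slot 2; E→slot 1; G→slot 5; J→slot 4; I skipped; H skipped; D skipped; A skipped; F skipped.
Profit = 60 + 70 + 86 + 53 + 56 = 325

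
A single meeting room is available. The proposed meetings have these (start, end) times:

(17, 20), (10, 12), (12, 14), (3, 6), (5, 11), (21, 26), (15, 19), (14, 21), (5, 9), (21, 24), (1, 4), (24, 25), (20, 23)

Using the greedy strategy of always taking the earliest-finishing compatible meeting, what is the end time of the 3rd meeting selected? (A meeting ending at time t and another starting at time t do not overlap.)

12

By end time: (1,4), (3,6), (5,9), (5,11), (10,12), (12,14), (15,19), (17,20), (14,21), (20,23), (21,24), (24,25), (21,26).
Pick (1,4); next start ≥ 4 → (5,9); next start ≥ 9 → (10,12); next start ≥ 12 → (12,14); next start ≥ 14 → (15,19); next start ≥ 19 → (20,23); next start ≥ 23 → (24,25).
Selected: (1,4) (5,9) (10,12) (12,14) (15,19) (20,23) (24,25)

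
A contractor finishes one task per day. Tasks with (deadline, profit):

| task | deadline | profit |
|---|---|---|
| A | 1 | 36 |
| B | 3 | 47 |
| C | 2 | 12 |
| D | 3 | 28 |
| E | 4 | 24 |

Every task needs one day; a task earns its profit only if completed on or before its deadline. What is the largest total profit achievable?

135

Take jobs in profit order; each goes to the latest open slot no later than its deadline.
By profit: B(d3,47), A(d1,36), D(d3,28), E(d4,24), C(d2,12)
B→slot 3; A→slot 1; D→slot 2; E→slot 4; C skipped.
Profit = 36 + 28 + 47 + 24 = 135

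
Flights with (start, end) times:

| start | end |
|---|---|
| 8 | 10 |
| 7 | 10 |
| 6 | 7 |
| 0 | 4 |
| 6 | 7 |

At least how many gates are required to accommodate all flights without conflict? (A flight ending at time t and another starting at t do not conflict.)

Events (time:±→running): 0:+→1 4:-→0 6:+→1 6:+→2 … peak 2.

2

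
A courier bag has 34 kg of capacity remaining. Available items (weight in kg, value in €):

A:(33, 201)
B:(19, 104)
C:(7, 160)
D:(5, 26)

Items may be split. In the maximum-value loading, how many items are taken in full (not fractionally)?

Sort by value per unit weight and fill in that order.
Order: C (160/7=22.86) > A (201/33=6.09) > B (104/19=5.47) > D (26/5=5.20)
Fill: take C (7 @ 160) → take 27/33 of A → 164.45; 34/34 used.
1 item(s) taken whole; one partial (take 27/33 of A).

1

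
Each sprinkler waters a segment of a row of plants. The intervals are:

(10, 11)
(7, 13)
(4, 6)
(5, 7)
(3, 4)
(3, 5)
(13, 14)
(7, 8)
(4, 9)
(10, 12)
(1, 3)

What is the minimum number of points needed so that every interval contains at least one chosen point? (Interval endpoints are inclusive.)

5

Sort by right endpoint; whenever an interval is uncovered, place a point at its right end.
Sorted: [1,3] [3,4] [3,5] [4,6] [5,7] [7,8] [4,9] [10,11] [10,12] [7,13] [13,14]
{[1,3],[3,4],[3,5]} hit by 3; {[4,6],[5,7]} hit by 6; {[7,8],[4,9]} hit by 8; {[10,11],[10,12],[7,13]} hit by 11; {[13,14]} hit by 14.
Points: 3, 6, 8, 11, 14 (5 total).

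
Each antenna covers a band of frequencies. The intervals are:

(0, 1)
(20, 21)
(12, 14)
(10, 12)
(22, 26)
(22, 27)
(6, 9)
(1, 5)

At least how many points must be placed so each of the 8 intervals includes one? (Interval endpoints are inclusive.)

5

By right end: [0,1]  [1,5]  [6,9]  [10,12]  [12,14]  [20,21]  [22,26]  [22,27]
[0,1] uncovered → point at 1; [6,9] uncovered → point at 9; [10,12] uncovered → point at 12; [20,21] uncovered → point at 21; [22,26] uncovered → point at 26.
Points: 1, 9, 12, 21, 26 (5 total).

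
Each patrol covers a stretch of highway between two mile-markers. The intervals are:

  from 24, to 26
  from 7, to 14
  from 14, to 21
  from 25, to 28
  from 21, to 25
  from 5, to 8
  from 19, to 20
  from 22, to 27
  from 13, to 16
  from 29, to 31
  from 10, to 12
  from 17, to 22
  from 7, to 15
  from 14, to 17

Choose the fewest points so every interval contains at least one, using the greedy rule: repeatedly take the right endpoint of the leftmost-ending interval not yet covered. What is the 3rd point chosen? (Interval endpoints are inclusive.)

Process intervals by earliest right end; each time one isn't hit yet, stab at its right endpoint.
By right end: [5,8]  [10,12]  [7,14]  [7,15]  [13,16]  [14,17]  [19,20]  [14,21]  [17,22]  [21,25]  [24,26]  [22,27]  [25,28]  [29,31]
[5,8] uncovered → point at 8; [10,12] uncovered → point at 12; [13,16] uncovered → point at 16; [19,20] uncovered → point at 20; [21,25] uncovered → point at 25; [29,31] uncovered → point at 31.
Points: 8, 12, 16, 20, 25, 31 (6 total).

16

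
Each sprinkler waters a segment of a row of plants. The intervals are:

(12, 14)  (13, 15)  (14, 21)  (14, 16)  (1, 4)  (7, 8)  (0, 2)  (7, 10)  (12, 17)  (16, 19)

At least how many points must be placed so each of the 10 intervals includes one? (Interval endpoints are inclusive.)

Sort by right endpoint; whenever an interval is uncovered, place a point at its right end.
By right end: [0,2]  [1,4]  [7,8]  [7,10]  [12,14]  [13,15]  [14,16]  [12,17]  [16,19]  [14,21]
[0,2] uncovered → point at 2; [7,8] uncovered → point at 8; [12,14] uncovered → point at 14; [16,19] uncovered → point at 19.
Points: 2, 8, 14, 19 (4 total).

4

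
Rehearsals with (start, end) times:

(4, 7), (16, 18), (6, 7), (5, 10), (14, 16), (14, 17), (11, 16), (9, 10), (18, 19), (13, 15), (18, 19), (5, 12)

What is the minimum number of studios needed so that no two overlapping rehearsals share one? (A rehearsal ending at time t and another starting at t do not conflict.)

Count concurrent intervals with a sweep; the peak is the room count.
Events (time:±→running): 4:+→1 5:+→2 5:+→3 6:+→4 … peak 4.

4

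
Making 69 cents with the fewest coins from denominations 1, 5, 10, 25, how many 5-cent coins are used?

Use the largest denomination that fits, subtract, and repeat.
69 − 2×25→19 − 1×10→9 − 1×5→4 − 4×1→0
Count of 5: 1

1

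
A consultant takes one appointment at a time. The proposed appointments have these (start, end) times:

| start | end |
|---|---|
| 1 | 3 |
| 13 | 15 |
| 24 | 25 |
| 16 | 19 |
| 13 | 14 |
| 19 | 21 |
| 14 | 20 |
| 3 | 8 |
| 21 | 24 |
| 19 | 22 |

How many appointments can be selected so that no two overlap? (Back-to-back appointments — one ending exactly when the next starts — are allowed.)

7

By end time: (1,3), (3,8), (13,14), (13,15), (16,19), (14,20), (19,21), (19,22), (21,24), (24,25).
Pick (1,3); next start ≥ 3 → (3,8); next start ≥ 8 → (13,14); next start ≥ 14 → (16,19); next start ≥ 19 → (19,21); next start ≥ 21 → (21,24); next start ≥ 24 → (24,25).
Selected 7 appointments.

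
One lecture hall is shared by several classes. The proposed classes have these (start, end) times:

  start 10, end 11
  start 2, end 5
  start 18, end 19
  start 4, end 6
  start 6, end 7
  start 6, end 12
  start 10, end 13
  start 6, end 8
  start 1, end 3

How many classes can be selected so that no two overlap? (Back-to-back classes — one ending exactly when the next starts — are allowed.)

Greedy by earliest finish: after sorting by end time, pick each interval compatible with the last pick.
By end time: (1,3), (2,5), (4,6), (6,7), (6,8), (10,11), (6,12), (10,13), (18,19).
Pick (1,3); next start ≥ 3 → (4,6); next start ≥ 6 → (6,7); next start ≥ 7 → (10,11); next start ≥ 11 → (18,19).
Selected 5 classes.

5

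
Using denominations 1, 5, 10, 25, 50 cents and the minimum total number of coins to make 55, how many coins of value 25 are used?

0

55 = 1×50 + 1×5
Count of 25: 0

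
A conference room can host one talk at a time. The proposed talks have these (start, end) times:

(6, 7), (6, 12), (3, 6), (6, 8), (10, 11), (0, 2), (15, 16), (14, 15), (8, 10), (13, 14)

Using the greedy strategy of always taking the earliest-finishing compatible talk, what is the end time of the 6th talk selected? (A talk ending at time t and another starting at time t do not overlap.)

Sort by end time and greedily take each interval whose start is ≥ the last chosen end.
Sorted by end: (0,2)  (3,6)  (6,7)  (6,8)  (8,10)  (10,11)  (6,12)  (13,14)  (14,15)  (15,16)
take (0,2); take (3,6); take (6,7); take (8,10); take (10,11); take (13,14); take (14,15); take (15,16).
Selected: (0,2) (3,6) (6,7) (8,10) (10,11) (13,14) (14,15) (15,16)

14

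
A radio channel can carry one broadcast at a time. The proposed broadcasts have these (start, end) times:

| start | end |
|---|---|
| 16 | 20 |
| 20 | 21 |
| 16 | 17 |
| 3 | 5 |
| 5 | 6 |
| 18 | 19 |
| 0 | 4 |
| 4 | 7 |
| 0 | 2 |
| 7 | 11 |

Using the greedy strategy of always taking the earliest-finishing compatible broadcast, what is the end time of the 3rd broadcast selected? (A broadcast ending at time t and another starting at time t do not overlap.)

6

Sorted by end: (0,2)  (0,4)  (3,5)  (5,6)  (4,7)  (7,11)  (16,17)  (18,19)  (16,20)  (20,21)
take (0,2); skip (0,4); take (3,5); take (5,6); take (7,11); take (16,17); take (18,19); take (20,21).
Selected: (0,2) (3,5) (5,6) (7,11) (16,17) (18,19) (20,21)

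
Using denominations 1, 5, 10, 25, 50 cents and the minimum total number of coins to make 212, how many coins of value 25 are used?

212 − 4×50→12 − 1×10→2 − 2×1→0
Count of 25: 0

0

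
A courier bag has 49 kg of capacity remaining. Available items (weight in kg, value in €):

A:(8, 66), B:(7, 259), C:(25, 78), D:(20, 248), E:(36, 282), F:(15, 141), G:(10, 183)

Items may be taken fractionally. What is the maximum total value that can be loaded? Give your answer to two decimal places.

Sort by value per unit weight and fill in that order.
Order: B (259/7=37.00) > G (183/10=18.30) > D (248/20=12.40) > F (141/15=9.40) > A (66/8=8.25) > E (282/36=7.83) > C (78/25=3.12)
Fill: take B (7 @ 259) → take G (10 @ 183) → take D (20 @ 248) → take 12/15 of F → 112.80; 49/49 used.
Total value = 802.80

802.80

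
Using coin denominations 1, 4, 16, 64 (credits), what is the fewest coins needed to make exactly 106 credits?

7

106 − 1×64→42 − 2×16→10 − 2×4→2 − 2×1→0
Total coins = 1 + 2 + 2 + 2 = 7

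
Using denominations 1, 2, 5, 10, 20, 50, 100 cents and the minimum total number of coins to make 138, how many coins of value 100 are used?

1

Greedy: take as many of the largest coin as possible, then repeat with the remainder.
138 − 1×100→38 − 1×20→18 − 1×10→8 − 1×5→3 − 1×2→1 − 1×1→0
Count of 100: 1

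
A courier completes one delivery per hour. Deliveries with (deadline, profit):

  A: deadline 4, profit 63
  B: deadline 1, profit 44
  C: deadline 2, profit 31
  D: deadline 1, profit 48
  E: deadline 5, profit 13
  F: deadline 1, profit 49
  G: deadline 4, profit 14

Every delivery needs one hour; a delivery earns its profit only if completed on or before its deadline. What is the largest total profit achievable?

170

Take jobs in profit order; each goes to the latest open slot no later than its deadline.
Profit order: A=63 F=49 D=48 B=44 C=31 G=14 E=13
Assign: A→slot 4, F→slot 1, D skipped, B skipped, C→slot 2, G→slot 3, E→slot 5.
Slots: [1:F] [2:C] [3:G] [4:A] [5:E]
Profit = 49 + 31 + 14 + 63 + 13 = 170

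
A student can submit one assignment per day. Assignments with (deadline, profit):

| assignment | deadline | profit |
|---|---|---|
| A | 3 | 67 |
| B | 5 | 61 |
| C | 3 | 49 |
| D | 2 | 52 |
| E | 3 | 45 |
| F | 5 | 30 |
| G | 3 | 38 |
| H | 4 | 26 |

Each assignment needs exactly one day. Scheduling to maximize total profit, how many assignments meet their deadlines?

Sort by profit descending; place each in the latest free slot ≤ its deadline.
Profit order: A=67 B=61 D=52 C=49 E=45 G=38 F=30 H=26
Assign: A→slot 3, B→slot 5, D→slot 2, C→slot 1, E skipped, G skipped, F→slot 4, H skipped.
Slots: [1:C] [2:D] [3:A] [4:F] [5:B]
5 of 8 scheduled.

5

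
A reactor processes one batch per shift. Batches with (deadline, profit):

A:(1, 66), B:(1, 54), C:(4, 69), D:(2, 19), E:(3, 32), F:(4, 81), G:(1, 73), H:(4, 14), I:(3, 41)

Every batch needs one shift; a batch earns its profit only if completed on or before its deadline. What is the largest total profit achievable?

264

Profit order: F=81 G=73 C=69 A=66 B=54 I=41 E=32 D=19 H=14
Assign: F→slot 4, G→slot 1, C→slot 3, A skipped, B skipped, I→slot 2, E skipped, D skipped, H skipped.
Slots: [1:G] [2:I] [3:C] [4:F]
Profit = 73 + 41 + 69 + 81 = 264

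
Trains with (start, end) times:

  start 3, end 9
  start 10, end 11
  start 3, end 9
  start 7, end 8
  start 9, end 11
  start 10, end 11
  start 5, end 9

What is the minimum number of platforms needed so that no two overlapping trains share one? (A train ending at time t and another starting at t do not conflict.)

Events (time:±→running): 3:+→1 3:+→2 5:+→3 7:+→4 … peak 4.

4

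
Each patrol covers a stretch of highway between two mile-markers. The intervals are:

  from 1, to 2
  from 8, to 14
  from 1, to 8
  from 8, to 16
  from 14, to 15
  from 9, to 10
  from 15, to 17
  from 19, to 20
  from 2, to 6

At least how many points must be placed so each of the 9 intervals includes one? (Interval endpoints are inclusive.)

4

Sort by right endpoint; whenever an interval is uncovered, place a point at its right end.
Sorted: [1,2] [2,6] [1,8] [9,10] [8,14] [14,15] [8,16] [15,17] [19,20]
{[1,2],[2,6],[1,8]} hit by 2; {[9,10],[8,14]} hit by 10; {[14,15],[8,16],[15,17]} hit by 15; {[19,20]} hit by 20.
Points: 2, 10, 15, 20 (4 total).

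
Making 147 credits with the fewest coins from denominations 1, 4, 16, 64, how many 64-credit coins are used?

147 = 2×64 + 1×16 + 3×1
Count of 64: 2

2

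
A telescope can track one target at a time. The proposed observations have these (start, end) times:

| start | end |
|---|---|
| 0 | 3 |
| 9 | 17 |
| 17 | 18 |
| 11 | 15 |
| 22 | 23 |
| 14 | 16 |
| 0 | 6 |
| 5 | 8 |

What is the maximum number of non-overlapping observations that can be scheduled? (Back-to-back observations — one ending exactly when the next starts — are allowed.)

Sorted by end: (0,3)  (0,6)  (5,8)  (11,15)  (14,16)  (9,17)  (17,18)  (22,23)
take (0,3); take (5,8); take (11,15); take (17,18); take (22,23).
Selected 5 observations.

5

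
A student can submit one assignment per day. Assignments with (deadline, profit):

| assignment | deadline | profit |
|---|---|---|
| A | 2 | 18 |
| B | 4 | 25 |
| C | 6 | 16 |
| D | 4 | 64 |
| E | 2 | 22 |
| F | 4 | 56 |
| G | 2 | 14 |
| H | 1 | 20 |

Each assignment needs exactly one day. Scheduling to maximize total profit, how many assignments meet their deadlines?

By profit: D(d4,64), F(d4,56), B(d4,25), E(d2,22), H(d1,20), A(d2,18), C(d6,16), G(d2,14)
D→slot 4; F→slot 3; B→slot 2; E→slot 1; H skipped; A skipped; C→slot 6; G skipped.
5 of 8 scheduled.

5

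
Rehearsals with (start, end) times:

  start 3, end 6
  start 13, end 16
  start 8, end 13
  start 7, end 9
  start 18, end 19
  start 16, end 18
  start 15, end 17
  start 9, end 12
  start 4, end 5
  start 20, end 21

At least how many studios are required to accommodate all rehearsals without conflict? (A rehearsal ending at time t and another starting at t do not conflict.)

2

Events (time:±→running): 3:+→1 4:+→2 … peak 2.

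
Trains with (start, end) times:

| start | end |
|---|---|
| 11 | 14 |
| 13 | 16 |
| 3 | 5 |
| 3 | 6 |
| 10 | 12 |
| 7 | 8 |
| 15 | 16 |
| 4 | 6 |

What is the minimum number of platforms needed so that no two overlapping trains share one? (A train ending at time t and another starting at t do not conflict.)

The answer is the maximum number of intervals overlapping at any instant.
starts: [3, 3, 4, 7, 10, 11, 13, 15]
ends:   [5, 6, 6, 8, 12, 14, 16, 16]
s3→1 s3→2 s4→3  — peak 3.

3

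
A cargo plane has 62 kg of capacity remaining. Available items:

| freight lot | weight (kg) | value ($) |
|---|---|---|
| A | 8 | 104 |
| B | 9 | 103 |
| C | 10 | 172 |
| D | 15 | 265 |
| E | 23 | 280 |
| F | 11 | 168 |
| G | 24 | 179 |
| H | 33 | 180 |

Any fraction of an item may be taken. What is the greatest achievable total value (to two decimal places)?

Order: D (265/15=17.67) > C (172/10=17.20) > F (168/11=15.27) > A (104/8=13.00) > E (280/23=12.17) > B (103/9=11.44) > G (179/24=7.46) > H (180/33=5.45)
Fill: take D (15 @ 265) → take C (10 @ 172) → take F (11 @ 168) → take A (8 @ 104) → take 18/23 of E → 219.13; 62/62 used.
Total value = 928.13

928.13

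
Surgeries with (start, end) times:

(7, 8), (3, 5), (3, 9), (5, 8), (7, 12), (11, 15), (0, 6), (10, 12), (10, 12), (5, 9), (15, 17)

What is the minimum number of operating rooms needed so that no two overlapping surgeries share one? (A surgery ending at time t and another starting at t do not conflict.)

The answer is the maximum number of intervals overlapping at any instant.
Events (time:±→running): 0:+→1 3:+→2 3:+→3 5:-→2 5:+→3 5:+→4 6:-→3 7:+→4 7:+→5 … peak 5.

5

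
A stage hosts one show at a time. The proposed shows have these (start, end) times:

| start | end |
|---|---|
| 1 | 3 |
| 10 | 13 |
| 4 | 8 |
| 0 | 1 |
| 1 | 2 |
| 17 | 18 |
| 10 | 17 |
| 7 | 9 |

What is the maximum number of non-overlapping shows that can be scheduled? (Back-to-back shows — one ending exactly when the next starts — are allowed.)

5

Greedy by earliest finish: after sorting by end time, pick each interval compatible with the last pick.
Sorted by end: (0,1)  (1,2)  (1,3)  (4,8)  (7,9)  (10,13)  (10,17)  (17,18)
take (0,1); take (1,2); take (4,8); take (10,13); take (17,18).
Selected 5 shows.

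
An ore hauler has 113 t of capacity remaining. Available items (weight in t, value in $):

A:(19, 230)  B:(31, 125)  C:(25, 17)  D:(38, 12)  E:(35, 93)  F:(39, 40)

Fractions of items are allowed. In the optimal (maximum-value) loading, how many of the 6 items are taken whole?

3

Ratios (sorted): A 12.11, B 4.03, E 2.66, F 1.03, C 0.68, D 0.32
take A (19 @ 230); take B (31 @ 125); take E (35 @ 93); take 28/39 of F → 28.72. Capacity used 113/113.
3 item(s) taken whole; one partial (take 28/39 of F).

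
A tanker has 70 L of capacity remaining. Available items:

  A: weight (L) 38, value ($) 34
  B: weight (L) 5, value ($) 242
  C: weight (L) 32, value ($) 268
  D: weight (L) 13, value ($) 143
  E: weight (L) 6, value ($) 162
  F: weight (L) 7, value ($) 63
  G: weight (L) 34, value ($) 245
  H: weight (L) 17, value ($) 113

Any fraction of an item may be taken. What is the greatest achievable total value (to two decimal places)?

928.44

Ratios (sorted): B 48.40, E 27.00, D 11.00, F 9.00, C 8.38, G 7.21, H 6.65, A 0.89
take B (5 @ 242); take E (6 @ 162); take D (13 @ 143); take F (7 @ 63); take C (32 @ 268); take 7/34 of G → 50.44. Capacity used 70/70.
Total value = 928.44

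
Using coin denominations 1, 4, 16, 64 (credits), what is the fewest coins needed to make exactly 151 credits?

7

Use the largest denomination that fits, subtract, and repeat.
151 = 2×64 + 1×16 + 1×4 + 3×1
Total coins = 2 + 1 + 1 + 3 = 7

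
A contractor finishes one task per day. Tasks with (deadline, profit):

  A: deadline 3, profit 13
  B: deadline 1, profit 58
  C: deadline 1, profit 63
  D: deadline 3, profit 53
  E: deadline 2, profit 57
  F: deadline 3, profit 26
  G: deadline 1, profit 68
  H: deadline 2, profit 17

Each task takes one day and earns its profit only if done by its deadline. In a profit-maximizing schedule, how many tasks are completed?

Sort by profit descending; place each in the latest free slot ≤ its deadline.
Profit order: G=68 C=63 B=58 E=57 D=53 F=26 H=17 A=13
Assign: G→slot 1, C skipped, B skipped, E→slot 2, D→slot 3, F skipped, H skipped, A skipped.
Slots: [1:G] [2:E] [3:D]
3 of 8 scheduled.

3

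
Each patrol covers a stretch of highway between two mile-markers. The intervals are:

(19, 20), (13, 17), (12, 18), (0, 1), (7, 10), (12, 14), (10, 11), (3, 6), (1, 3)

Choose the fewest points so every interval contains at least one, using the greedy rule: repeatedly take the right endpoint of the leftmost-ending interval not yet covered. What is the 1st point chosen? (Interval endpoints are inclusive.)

By right end: [0,1]  [1,3]  [3,6]  [7,10]  [10,11]  [12,14]  [13,17]  [12,18]  [19,20]
[0,1] uncovered → point at 1; [3,6] uncovered → point at 6; [7,10] uncovered → point at 10; [12,14] uncovered → point at 14; [19,20] uncovered → point at 20.
Points: 1, 6, 10, 14, 20 (5 total).

1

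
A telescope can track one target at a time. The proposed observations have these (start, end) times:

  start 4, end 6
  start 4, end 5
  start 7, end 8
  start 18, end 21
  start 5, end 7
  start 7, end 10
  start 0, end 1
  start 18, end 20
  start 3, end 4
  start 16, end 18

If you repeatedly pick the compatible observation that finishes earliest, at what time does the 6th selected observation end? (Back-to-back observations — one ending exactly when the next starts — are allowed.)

By end time: (0,1), (3,4), (4,5), (4,6), (5,7), (7,8), (7,10), (16,18), (18,20), (18,21).
Pick (0,1); next start ≥ 1 → (3,4); next start ≥ 4 → (4,5); next start ≥ 5 → (5,7); next start ≥ 7 → (7,8); next start ≥ 8 → (16,18); next start ≥ 18 → (18,20).
Selected: (0,1) (3,4) (4,5) (5,7) (7,8) (16,18) (18,20)

18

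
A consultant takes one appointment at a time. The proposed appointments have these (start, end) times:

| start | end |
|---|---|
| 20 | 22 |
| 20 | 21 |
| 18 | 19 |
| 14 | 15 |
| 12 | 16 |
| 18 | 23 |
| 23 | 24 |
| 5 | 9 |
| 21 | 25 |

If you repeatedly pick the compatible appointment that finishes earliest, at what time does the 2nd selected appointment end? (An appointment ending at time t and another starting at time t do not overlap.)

15

Order by finish time; keep every interval that doesn't clash with the previous kept one.
By end time: (5,9), (14,15), (12,16), (18,19), (20,21), (20,22), (18,23), (23,24), (21,25).
Pick (5,9); next start ≥ 9 → (14,15); next start ≥ 15 → (18,19); next start ≥ 19 → (20,21); next start ≥ 21 → (23,24).
Selected: (5,9) (14,15) (18,19) (20,21) (23,24)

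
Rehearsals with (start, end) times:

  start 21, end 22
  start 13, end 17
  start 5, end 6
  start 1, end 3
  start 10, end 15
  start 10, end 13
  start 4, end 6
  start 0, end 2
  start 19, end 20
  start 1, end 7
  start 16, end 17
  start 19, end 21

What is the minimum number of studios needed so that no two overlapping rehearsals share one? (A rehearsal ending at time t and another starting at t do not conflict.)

The answer is the maximum number of intervals overlapping at any instant.
starts: [0, 1, 1, 4, 5, 10, 10, 13, 16, 19, 19, 21]
ends:   [2, 3, 6, 6, 7, 13, 15, 17, 17, 20, 21, 22]
s0→1 s1→2 s1→3  — peak 3.

3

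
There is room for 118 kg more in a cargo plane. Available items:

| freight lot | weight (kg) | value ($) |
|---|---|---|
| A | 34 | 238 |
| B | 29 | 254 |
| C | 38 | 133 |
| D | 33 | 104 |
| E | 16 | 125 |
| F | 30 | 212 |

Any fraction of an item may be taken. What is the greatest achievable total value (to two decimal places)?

860.50

Sort by value per unit weight and fill in that order.
Ratios (sorted): B 8.76, E 7.81, F 7.07, A 7.00, C 3.50, D 3.15
take B (29 @ 254); take E (16 @ 125); take F (30 @ 212); take A (34 @ 238); take 9/38 of C → 31.50. Capacity used 118/118.
Total value = 860.50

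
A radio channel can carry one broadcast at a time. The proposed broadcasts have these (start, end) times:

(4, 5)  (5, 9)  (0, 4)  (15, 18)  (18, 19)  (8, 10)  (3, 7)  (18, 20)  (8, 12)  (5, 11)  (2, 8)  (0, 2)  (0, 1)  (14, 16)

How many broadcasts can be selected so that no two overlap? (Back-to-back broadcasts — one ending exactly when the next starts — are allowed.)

5

Greedy by earliest finish: after sorting by end time, pick each interval compatible with the last pick.
Sorted by end: (0,1)  (0,2)  (0,4)  (4,5)  (3,7)  (2,8)  (5,9)  (8,10)  (5,11)  (8,12)  (14,16)  (15,18)  (18,19)  (18,20)
take (0,1); skip (0,4); take (4,5); skip (2,8); take (5,9); take (14,16); take (18,19); skip (18,20).
Selected 5 broadcasts.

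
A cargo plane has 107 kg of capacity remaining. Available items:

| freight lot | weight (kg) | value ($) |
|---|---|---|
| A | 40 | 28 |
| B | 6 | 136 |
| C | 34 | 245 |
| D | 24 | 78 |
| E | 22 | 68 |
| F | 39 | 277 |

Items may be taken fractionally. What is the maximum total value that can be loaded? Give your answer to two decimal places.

Sort by value per unit weight and fill in that order.
Order: B (136/6=22.67) > C (245/34=7.21) > F (277/39=7.10) > D (78/24=3.25) > E (68/22=3.09) > A (28/40=0.70)
Fill: take B (6 @ 136) → take C (34 @ 245) → take F (39 @ 277) → take D (24 @ 78) → take 4/22 of E → 12.36; 107/107 used.
Total value = 748.36

748.36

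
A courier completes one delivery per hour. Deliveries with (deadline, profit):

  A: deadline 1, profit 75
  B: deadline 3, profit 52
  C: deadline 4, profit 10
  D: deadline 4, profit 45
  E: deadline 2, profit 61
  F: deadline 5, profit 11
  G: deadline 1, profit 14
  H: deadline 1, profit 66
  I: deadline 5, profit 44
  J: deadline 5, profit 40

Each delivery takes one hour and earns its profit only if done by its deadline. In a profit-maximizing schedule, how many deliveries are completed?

Sort by profit descending; place each in the latest free slot ≤ its deadline.
By profit: A(d1,75), H(d1,66), E(d2,61), B(d3,52), D(d4,45), I(d5,44), J(d5,40), G(d1,14), F(d5,11), C(d4,10)
A→slot 1; H skipped; E→slot 2; B→slot 3; D→slot 4; I→slot 5; J skipped; G skipped; F skipped; C skipped.
5 of 10 scheduled.

5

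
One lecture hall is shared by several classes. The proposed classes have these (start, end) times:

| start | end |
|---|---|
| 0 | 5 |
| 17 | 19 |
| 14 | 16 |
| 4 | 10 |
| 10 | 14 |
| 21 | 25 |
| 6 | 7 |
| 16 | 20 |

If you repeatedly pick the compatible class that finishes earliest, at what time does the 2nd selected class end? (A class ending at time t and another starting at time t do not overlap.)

7

By end time: (0,5), (6,7), (4,10), (10,14), (14,16), (17,19), (16,20), (21,25).
Pick (0,5); next start ≥ 5 → (6,7); next start ≥ 7 → (10,14); next start ≥ 14 → (14,16); next start ≥ 16 → (17,19); next start ≥ 19 → (21,25).
Selected: (0,5) (6,7) (10,14) (14,16) (17,19) (21,25)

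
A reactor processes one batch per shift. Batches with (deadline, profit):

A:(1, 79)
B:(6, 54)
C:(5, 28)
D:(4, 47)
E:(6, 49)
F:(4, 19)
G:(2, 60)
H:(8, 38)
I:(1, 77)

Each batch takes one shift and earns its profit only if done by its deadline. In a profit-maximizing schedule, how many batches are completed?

Sort by profit descending; place each in the latest free slot ≤ its deadline.
By profit: A(d1,79), I(d1,77), G(d2,60), B(d6,54), E(d6,49), D(d4,47), H(d8,38), C(d5,28), F(d4,19)
A→slot 1; I skipped; G→slot 2; B→slot 6; E→slot 5; D→slot 4; H→slot 8; C→slot 3; F skipped.
7 of 9 scheduled.

7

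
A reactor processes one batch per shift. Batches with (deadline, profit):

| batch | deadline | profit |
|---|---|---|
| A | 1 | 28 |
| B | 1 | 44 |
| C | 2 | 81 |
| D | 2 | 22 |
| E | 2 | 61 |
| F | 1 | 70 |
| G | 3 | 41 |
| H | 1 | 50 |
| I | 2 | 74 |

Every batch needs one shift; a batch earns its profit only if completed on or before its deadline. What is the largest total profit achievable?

196

Sort by profit descending; place each in the latest free slot ≤ its deadline.
Profit order: C=81 I=74 F=70 E=61 H=50 B=44 G=41 A=28 D=22
Assign: C→slot 2, I→slot 1, F skipped, E skipped, H skipped, B skipped, G→slot 3, A skipped, D skipped.
Slots: [1:I] [2:C] [3:G]
Profit = 74 + 81 + 41 = 196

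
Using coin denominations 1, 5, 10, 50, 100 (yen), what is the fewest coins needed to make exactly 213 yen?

6

Use the largest denomination that fits, subtract, and repeat.
213 = 2×100 + 1×10 + 3×1
Total coins = 2 + 1 + 3 = 6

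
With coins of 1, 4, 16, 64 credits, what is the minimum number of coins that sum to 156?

Greedy: take as many of the largest coin as possible, then repeat with the remainder.
156 = 2×64 + 1×16 + 3×4
Total coins = 2 + 1 + 3 = 6

6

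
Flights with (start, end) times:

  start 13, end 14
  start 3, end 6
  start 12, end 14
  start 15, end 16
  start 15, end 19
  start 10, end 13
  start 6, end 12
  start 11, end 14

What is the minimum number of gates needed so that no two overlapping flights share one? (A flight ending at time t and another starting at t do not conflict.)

3

starts: [3, 6, 10, 11, 12, 13, 15, 15]
ends:   [6, 12, 13, 14, 14, 14, 16, 19]
s3→1 e6→0 s6→1 s10→2 s11→3  — peak 3.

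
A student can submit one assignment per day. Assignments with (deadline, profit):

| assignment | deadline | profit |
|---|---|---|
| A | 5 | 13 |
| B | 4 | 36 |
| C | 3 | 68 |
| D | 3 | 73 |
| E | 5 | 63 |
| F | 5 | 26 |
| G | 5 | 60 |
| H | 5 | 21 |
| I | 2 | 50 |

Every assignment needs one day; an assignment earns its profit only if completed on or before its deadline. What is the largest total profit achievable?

Sort by profit descending; place each in the latest free slot ≤ its deadline.
Profit order: D=73 C=68 E=63 G=60 I=50 B=36 F=26 H=21 A=13
Assign: D→slot 3, C→slot 2, E→slot 5, G→slot 4, I→slot 1, B skipped, F skipped, H skipped, A skipped.
Slots: [1:I] [2:C] [3:D] [4:G] [5:E]
Profit = 50 + 68 + 73 + 60 + 63 = 314

314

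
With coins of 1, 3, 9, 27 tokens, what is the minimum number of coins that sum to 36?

2

Greedy: take as many of the largest coin as possible, then repeat with the remainder.
36 = 1×27 + 1×9
Total coins = 1 + 1 = 2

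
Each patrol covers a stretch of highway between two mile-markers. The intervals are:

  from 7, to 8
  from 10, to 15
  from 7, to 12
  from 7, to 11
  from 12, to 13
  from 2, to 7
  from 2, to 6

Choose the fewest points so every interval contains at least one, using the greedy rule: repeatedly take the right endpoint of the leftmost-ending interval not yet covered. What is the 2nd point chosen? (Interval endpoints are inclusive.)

8

Process intervals by earliest right end; each time one isn't hit yet, stab at its right endpoint.
By right end: [2,6]  [2,7]  [7,8]  [7,11]  [7,12]  [12,13]  [10,15]
[2,6] uncovered → point at 6; [7,8] uncovered → point at 8; [12,13] uncovered → point at 13.
Points: 6, 8, 13 (3 total).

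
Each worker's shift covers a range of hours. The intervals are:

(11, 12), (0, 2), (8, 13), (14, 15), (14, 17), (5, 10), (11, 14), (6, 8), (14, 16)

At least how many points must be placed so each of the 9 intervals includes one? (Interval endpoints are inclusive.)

4

Sorted: [0,2] [6,8] [5,10] [11,12] [8,13] [11,14] [14,15] [14,16] [14,17]
{[0,2]} hit by 2; {[6,8],[5,10]} hit by 8; {[11,12],[8,13],[11,14]} hit by 12; {[14,15],[14,16],[14,17]} hit by 15.
Points: 2, 8, 12, 15 (4 total).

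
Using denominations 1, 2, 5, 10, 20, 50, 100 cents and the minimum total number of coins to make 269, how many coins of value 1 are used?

269 = 2×100 + 1×50 + 1×10 + 1×5 + 2×2
Count of 1: 0

0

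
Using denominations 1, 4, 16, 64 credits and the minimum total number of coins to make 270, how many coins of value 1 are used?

Use the largest denomination that fits, subtract, and repeat.
270 = 4×64 + 3×4 + 2×1
Count of 1: 2

2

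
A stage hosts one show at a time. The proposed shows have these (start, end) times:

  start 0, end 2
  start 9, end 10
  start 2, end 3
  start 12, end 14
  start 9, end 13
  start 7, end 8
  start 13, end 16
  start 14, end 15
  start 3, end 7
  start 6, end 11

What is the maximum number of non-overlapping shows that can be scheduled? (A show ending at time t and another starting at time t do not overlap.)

7

Greedy by earliest finish: after sorting by end time, pick each interval compatible with the last pick.
Sorted by end: (0,2)  (2,3)  (3,7)  (7,8)  (9,10)  (6,11)  (9,13)  (12,14)  (14,15)  (13,16)
take (0,2); take (2,3); take (3,7); take (7,8); take (9,10); take (12,14); take (14,15).
Selected 7 shows.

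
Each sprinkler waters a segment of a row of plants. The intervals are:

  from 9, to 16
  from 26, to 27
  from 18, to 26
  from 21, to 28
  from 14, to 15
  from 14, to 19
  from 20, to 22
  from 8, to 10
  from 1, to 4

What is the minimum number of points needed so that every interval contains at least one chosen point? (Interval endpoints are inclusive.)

5

By right end: [1,4]  [8,10]  [14,15]  [9,16]  [14,19]  [20,22]  [18,26]  [26,27]  [21,28]
[1,4] uncovered → point at 4; [8,10] uncovered → point at 10; [14,15] uncovered → point at 15; [20,22] uncovered → point at 22; [26,27] uncovered → point at 27.
Points: 4, 10, 15, 22, 27 (5 total).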